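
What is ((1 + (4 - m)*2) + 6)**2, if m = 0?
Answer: 225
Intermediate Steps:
((1 + (4 - m)*2) + 6)**2 = ((1 + (4 - 1*0)*2) + 6)**2 = ((1 + (4 + 0)*2) + 6)**2 = ((1 + 4*2) + 6)**2 = ((1 + 8) + 6)**2 = (9 + 6)**2 = 15**2 = 225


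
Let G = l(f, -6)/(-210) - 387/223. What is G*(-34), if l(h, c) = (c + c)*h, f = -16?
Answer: 703154/7805 ≈ 90.090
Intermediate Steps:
l(h, c) = 2*c*h (l(h, c) = (2*c)*h = 2*c*h)
G = -20681/7805 (G = (2*(-6)*(-16))/(-210) - 387/223 = 192*(-1/210) - 387*1/223 = -32/35 - 387/223 = -20681/7805 ≈ -2.6497)
G*(-34) = -20681/7805*(-34) = 703154/7805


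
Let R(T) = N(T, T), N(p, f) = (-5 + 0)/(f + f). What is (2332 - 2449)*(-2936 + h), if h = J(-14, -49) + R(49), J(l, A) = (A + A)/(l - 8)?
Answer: 369750537/1078 ≈ 3.4300e+5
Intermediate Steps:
J(l, A) = 2*A/(-8 + l) (J(l, A) = (2*A)/(-8 + l) = 2*A/(-8 + l))
N(p, f) = -5/(2*f) (N(p, f) = -5*1/(2*f) = -5/(2*f))
R(T) = -5/(2*T)
h = 4747/1078 (h = 2*(-49)/(-8 - 14) - 5/2/49 = 2*(-49)/(-22) - 5/2*1/49 = 2*(-49)*(-1/22) - 5/98 = 49/11 - 5/98 = 4747/1078 ≈ 4.4035)
(2332 - 2449)*(-2936 + h) = (2332 - 2449)*(-2936 + 4747/1078) = -117*(-3160261/1078) = 369750537/1078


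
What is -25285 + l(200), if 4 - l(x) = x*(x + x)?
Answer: -105281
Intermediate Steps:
l(x) = 4 - 2*x² (l(x) = 4 - x*(x + x) = 4 - x*2*x = 4 - 2*x²)
-25285 + l(200) = -25285 + (4 - 2*200²) = -25285 + (4 - 2*40000) = -25285 + (4 - 80000) = -25285 - 79996 = -105281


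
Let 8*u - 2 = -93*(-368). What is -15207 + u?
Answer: -43715/4 ≈ -10929.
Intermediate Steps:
u = 17113/4 (u = ¼ + (-93*(-368))/8 = ¼ + (⅛)*34224 = ¼ + 4278 = 17113/4 ≈ 4278.3)
-15207 + u = -15207 + 17113/4 = -43715/4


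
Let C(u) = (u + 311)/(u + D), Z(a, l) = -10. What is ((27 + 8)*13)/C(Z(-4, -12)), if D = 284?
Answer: 17810/43 ≈ 414.19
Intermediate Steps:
C(u) = (311 + u)/(284 + u) (C(u) = (u + 311)/(u + 284) = (311 + u)/(284 + u))
((27 + 8)*13)/C(Z(-4, -12)) = ((27 + 8)*13)/(((311 - 10)/(284 - 10))) = (35*13)/((301/274)) = 455/(((1/274)*301)) = 455/(301/274) = 455*(274/301) = 17810/43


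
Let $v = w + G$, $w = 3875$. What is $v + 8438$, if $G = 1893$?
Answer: $14206$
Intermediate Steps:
$v = 5768$ ($v = 3875 + 1893 = 5768$)
$v + 8438 = 5768 + 8438 = 14206$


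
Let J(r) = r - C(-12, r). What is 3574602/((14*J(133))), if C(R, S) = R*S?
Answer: 1787301/12103 ≈ 147.67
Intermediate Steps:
J(r) = 13*r (J(r) = r - (-12)*r = r + 12*r = 13*r)
3574602/((14*J(133))) = 3574602/((14*(13*133))) = 3574602/((14*1729)) = 3574602/24206 = 3574602*(1/24206) = 1787301/12103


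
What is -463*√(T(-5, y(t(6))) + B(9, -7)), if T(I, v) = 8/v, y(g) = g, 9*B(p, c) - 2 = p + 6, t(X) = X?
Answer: -463*√29/3 ≈ -831.11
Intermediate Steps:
B(p, c) = 8/9 + p/9 (B(p, c) = 2/9 + (p + 6)/9 = 2/9 + (6 + p)/9 = 2/9 + (⅔ + p/9) = 8/9 + p/9)
-463*√(T(-5, y(t(6))) + B(9, -7)) = -463*√(8/6 + (8/9 + (⅑)*9)) = -463*√(8*(⅙) + (8/9 + 1)) = -463*√(4/3 + 17/9) = -463*√29/3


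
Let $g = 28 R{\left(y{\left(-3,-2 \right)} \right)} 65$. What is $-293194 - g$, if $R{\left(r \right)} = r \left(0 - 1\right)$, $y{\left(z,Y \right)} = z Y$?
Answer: $-282274$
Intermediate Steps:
$y{\left(z,Y \right)} = Y z$
$R{\left(r \right)} = - r$ ($R{\left(r \right)} = r \left(-1\right) = - r$)
$g = -10920$ ($g = 28 \left(- \left(-2\right) \left(-3\right)\right) 65 = 28 \left(\left(-1\right) 6\right) 65 = 28 \left(-6\right) 65 = \left(-168\right) 65 = -10920$)
$-293194 - g = -293194 - -10920 = -293194 + 10920 = -282274$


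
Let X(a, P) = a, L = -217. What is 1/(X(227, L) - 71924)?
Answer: -1/71697 ≈ -1.3948e-5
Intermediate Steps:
1/(X(227, L) - 71924) = 1/(227 - 71924) = 1/(-71697) = -1/71697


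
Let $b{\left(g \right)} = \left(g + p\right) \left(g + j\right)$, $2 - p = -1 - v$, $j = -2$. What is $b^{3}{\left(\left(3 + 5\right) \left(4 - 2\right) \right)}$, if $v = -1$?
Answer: $16003008$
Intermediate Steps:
$p = 2$ ($p = 2 - \left(-1 - -1\right) = 2 - \left(-1 + 1\right) = 2 - 0 = 2 + 0 = 2$)
$b{\left(g \right)} = \left(-2 + g\right) \left(2 + g\right)$ ($b{\left(g \right)} = \left(g + 2\right) \left(g - 2\right) = \left(2 + g\right) \left(-2 + g\right) = \left(-2 + g\right) \left(2 + g\right)$)
$b^{3}{\left(\left(3 + 5\right) \left(4 - 2\right) \right)} = \left(-4 + \left(\left(3 + 5\right) \left(4 - 2\right)\right)^{2}\right)^{3} = \left(-4 + \left(8 \cdot 2\right)^{2}\right)^{3} = \left(-4 + 16^{2}\right)^{3} = \left(-4 + 256\right)^{3} = 252^{3} = 16003008$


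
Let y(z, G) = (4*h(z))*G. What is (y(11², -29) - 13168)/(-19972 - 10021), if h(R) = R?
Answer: 27204/29993 ≈ 0.90701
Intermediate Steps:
y(z, G) = 4*G*z (y(z, G) = (4*z)*G = 4*G*z)
(y(11², -29) - 13168)/(-19972 - 10021) = (4*(-29)*11² - 13168)/(-19972 - 10021) = (4*(-29)*121 - 13168)/(-29993) = (-14036 - 13168)*(-1/29993) = -27204*(-1/29993) = 27204/29993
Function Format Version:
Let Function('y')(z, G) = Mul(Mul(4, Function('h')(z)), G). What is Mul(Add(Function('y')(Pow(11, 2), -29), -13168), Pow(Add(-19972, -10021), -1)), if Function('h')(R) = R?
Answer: Rational(27204, 29993) ≈ 0.90701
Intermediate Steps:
Function('y')(z, G) = Mul(4, G, z) (Function('y')(z, G) = Mul(Mul(4, z), G) = Mul(4, G, z))
Mul(Add(Function('y')(Pow(11, 2), -29), -13168), Pow(Add(-19972, -10021), -1)) = Mul(Add(Mul(4, -29, Pow(11, 2)), -13168), Pow(Add(-19972, -10021), -1)) = Mul(Add(Mul(4, -29, 121), -13168), Pow(-29993, -1)) = Mul(Add(-14036, -13168), Rational(-1, 29993)) = Mul(-27204, Rational(-1, 29993)) = Rational(27204, 29993)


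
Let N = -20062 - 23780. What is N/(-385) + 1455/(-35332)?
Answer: 140769579/1236620 ≈ 113.83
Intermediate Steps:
N = -43842
N/(-385) + 1455/(-35332) = -43842/(-385) + 1455/(-35332) = -43842*(-1/385) + 1455*(-1/35332) = 43842/385 - 1455/35332 = 140769579/1236620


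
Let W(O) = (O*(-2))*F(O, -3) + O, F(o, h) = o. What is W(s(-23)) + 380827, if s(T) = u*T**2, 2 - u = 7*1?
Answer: -13613868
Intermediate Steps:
u = -5 (u = 2 - 7 = -5)
s(T) = -5*T**2
W(O) = O - 2*O**2 (W(O) = (O*(-2))*O + O = (-2*O)*O + O = -2*O**2 + O = O - 2*O**2)
W(s(-23)) + 380827 = (-5*(-23)**2)*(1 - (-10)*(-23)**2) + 380827 = (-5*529)*(1 - (-10)*529) + 380827 = -2645*(1 - 2*(-2645)) + 380827 = -2645*(1 + 5290) + 380827 = -2645*5291 + 380827 = -13994695 + 380827 = -13613868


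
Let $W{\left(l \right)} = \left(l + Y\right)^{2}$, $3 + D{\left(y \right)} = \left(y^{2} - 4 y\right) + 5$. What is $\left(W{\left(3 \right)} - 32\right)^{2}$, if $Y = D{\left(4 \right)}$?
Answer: $49$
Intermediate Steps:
$D{\left(y \right)} = 2 + y^{2} - 4 y$ ($D{\left(y \right)} = -3 + \left(\left(y^{2} - 4 y\right) + 5\right) = -3 + \left(5 + y^{2} - 4 y\right) = 2 + y^{2} - 4 y$)
$Y = 2$ ($Y = 2 + 4^{2} - 16 = 2 + 16 - 16 = 2$)
$W{\left(l \right)} = \left(2 + l\right)^{2}$ ($W{\left(l \right)} = \left(l + 2\right)^{2} = \left(2 + l\right)^{2}$)
$\left(W{\left(3 \right)} - 32\right)^{2} = \left(\left(2 + 3\right)^{2} - 32\right)^{2} = \left(5^{2} - 32\right)^{2} = \left(25 - 32\right)^{2} = \left(-7\right)^{2} = 49$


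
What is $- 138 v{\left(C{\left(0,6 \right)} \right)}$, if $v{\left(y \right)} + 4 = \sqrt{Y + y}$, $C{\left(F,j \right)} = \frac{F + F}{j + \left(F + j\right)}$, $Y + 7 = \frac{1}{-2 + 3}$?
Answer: $552 - 138 i \sqrt{6} \approx 552.0 - 338.03 i$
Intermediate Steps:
$Y = -6$ ($Y = -7 + \frac{1}{-2 + 3} = -7 + 1^{-1} = -7 + 1 = -6$)
$C{\left(F,j \right)} = \frac{2 F}{F + 2 j}$
$v{\left(y \right)} = -4 + \sqrt{-6 + y}$
$- 138 v{\left(C{\left(0,6 \right)} \right)} = - 138 \left(-4 + \sqrt{-6 + 2 \cdot 0 \frac{1}{0 + 2 \cdot 6}}\right) = - 138 \left(-4 + \sqrt{-6 + 2 \cdot 0 \frac{1}{0 + 12}}\right) = - 138 \left(-4 + \sqrt{-6 + 2 \cdot 0 \cdot \frac{1}{12}}\right) = - 138 \left(-4 + \sqrt{-6 + 0}\right) = - 138 \left(-4 + \sqrt{-6}\right) = - 138 \left(-4 + i \sqrt{6}\right) = 552 - 138 i \sqrt{6}$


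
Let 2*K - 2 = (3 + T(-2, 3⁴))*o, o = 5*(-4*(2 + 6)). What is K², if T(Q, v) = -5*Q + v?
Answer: 56535361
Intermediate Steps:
T(Q, v) = v - 5*Q
o = -160 (o = 5*(-4*8) = 5*(-32) = -160)
K = -7519 (K = 1 + ((3 + (3⁴ - 5*(-2)))*(-160))/2 = 1 + ((3 + (81 + 10))*(-160))/2 = 1 + ((3 + 91)*(-160))/2 = 1 + (94*(-160))/2 = 1 + (½)*(-15040) = 1 - 7520 = -7519)
K² = (-7519)² = 56535361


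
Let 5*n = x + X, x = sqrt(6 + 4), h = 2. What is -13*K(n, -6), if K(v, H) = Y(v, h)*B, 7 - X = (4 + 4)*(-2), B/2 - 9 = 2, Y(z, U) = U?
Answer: -572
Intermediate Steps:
B = 22 (B = 18 + 2*2 = 18 + 4 = 22)
x = sqrt(10) ≈ 3.1623
X = 23 (X = 7 - (4 + 4)*(-2) = 7 - 8*(-2) = 7 - 1*(-16) = 7 + 16 = 23)
n = 23/5 + sqrt(10)/5 (n = (sqrt(10) + 23)/5 = (23 + sqrt(10))/5 = 23/5 + sqrt(10)/5 ≈ 5.2325)
K(v, H) = 44 (K(v, H) = 2*22 = 44)
-13*K(n, -6) = -13*44 = -572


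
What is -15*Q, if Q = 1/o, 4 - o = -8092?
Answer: -15/8096 ≈ -0.0018528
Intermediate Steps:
o = 8096 (o = 4 - 1*(-8092) = 4 + 8092 = 8096)
Q = 1/8096 ≈ 0.00012352
-15*Q = -15*1/8096 = -15/8096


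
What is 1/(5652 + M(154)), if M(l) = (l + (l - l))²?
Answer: 1/29368 ≈ 3.4051e-5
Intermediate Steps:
M(l) = l² (M(l) = (l + 0)² = l²)
1/(5652 + M(154)) = 1/(5652 + 154²) = 1/(5652 + 23716) = 1/29368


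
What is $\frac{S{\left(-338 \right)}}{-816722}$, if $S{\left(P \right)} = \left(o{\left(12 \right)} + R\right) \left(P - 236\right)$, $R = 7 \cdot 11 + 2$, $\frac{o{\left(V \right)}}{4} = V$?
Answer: $\frac{36449}{408361} \approx 0.089257$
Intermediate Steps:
$o{\left(V \right)} = 4 V$
$R = 79$ ($R = 77 + 2 = 79$)
$S{\left(P \right)} = -29972 + 127 P$ ($S{\left(P \right)} = \left(4 \cdot 12 + 79\right) \left(P - 236\right) = \left(48 + 79\right) \left(-236 + P\right) = 127 \left(-236 + P\right) = -29972 + 127 P$)
$\frac{S{\left(-338 \right)}}{-816722} = \frac{-29972 + 127 \left(-338\right)}{-816722} = \left(-29972 - 42926\right) \left(- \frac{1}{816722}\right) = \left(-72898\right) \left(- \frac{1}{816722}\right) = \frac{36449}{408361}$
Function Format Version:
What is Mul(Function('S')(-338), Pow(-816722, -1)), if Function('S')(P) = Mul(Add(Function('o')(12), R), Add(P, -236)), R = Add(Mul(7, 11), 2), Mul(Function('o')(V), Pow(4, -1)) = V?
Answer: Rational(36449, 408361) ≈ 0.089257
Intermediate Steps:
Function('o')(V) = Mul(4, V)
R = 79 (R = Add(77, 2) = 79)
Function('S')(P) = Add(-29972, Mul(127, P)) (Function('S')(P) = Mul(Add(Mul(4, 12), 79), Add(P, -236)) = Mul(Add(48, 79), Add(-236, P)) = Mul(127, Add(-236, P)) = Add(-29972, Mul(127, P)))
Mul(Function('S')(-338), Pow(-816722, -1)) = Mul(Add(-29972, Mul(127, -338)), Pow(-816722, -1)) = Mul(Add(-29972, -42926), Rational(-1, 816722)) = Mul(-72898, Rational(-1, 816722)) = Rational(36449, 408361)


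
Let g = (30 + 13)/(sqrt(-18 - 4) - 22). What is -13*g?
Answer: 559/23 + 559*I*sqrt(22)/506 ≈ 24.304 + 5.1817*I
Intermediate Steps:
g = 43/(-22 + I*sqrt(22)) (g = 43/(sqrt(-22) - 22) = 43/(I*sqrt(22) - 22) = 43/(-22 + I*sqrt(22)) ≈ -1.8696 - 0.39859*I)
-13*g = -13*(-43/23 - 43*I*sqrt(22)/506) = 559/23 + 559*I*sqrt(22)/506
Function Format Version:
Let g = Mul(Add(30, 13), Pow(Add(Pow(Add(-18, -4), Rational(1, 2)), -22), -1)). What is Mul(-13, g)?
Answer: Add(Rational(559, 23), Mul(Rational(559, 506), I, Pow(22, Rational(1, 2)))) ≈ Add(24.304, Mul(5.1817, I))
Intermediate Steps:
g = Mul(43, Pow(Add(-22, Mul(I, Pow(22, Rational(1, 2)))), -1)) (g = Mul(43, Pow(Add(Pow(-22, Rational(1, 2)), -22), -1)) = Mul(43, Pow(Add(Mul(I, Pow(22, Rational(1, 2))), -22), -1)) = Mul(43, Pow(Add(-22, Mul(I, Pow(22, Rational(1, 2)))), -1)) ≈ Add(-1.8696, Mul(-0.39859, I)))
Mul(-13, g) = Mul(-13, Add(Rational(-43, 23), Mul(Rational(-43, 506), I, Pow(22, Rational(1, 2))))) = Add(Rational(559, 23), Mul(Rational(559, 506), I, Pow(22, Rational(1, 2))))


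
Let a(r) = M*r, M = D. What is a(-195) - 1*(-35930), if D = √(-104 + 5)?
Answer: 35930 - 585*I*√11 ≈ 35930.0 - 1940.2*I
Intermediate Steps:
D = 3*I*√11 (D = √(-99) = 3*I*√11 ≈ 9.9499*I)
M = 3*I*√11 ≈ 9.9499*I
a(r) = 3*I*r*√11 (a(r) = (3*I*√11)*r = 3*I*r*√11)
a(-195) - 1*(-35930) = 3*I*(-195)*√11 - 1*(-35930) = -585*I*√11 + 35930 = 35930 - 585*I*√11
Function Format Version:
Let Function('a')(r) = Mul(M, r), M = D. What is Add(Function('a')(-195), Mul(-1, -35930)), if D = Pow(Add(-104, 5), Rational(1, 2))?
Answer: Add(35930, Mul(-585, I, Pow(11, Rational(1, 2)))) ≈ Add(35930., Mul(-1940.2, I))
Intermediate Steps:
D = Mul(3, I, Pow(11, Rational(1, 2))) (D = Pow(-99, Rational(1, 2)) = Mul(3, I, Pow(11, Rational(1, 2))) ≈ Mul(9.9499, I))
M = Mul(3, I, Pow(11, Rational(1, 2))) ≈ Mul(9.9499, I)
Function('a')(r) = Mul(3, I, r, Pow(11, Rational(1, 2))) (Function('a')(r) = Mul(Mul(3, I, Pow(11, Rational(1, 2))), r) = Mul(3, I, r, Pow(11, Rational(1, 2))))
Add(Function('a')(-195), Mul(-1, -35930)) = Add(Mul(3, I, -195, Pow(11, Rational(1, 2))), Mul(-1, -35930)) = Add(Mul(-585, I, Pow(11, Rational(1, 2))), 35930) = Add(35930, Mul(-585, I, Pow(11, Rational(1, 2))))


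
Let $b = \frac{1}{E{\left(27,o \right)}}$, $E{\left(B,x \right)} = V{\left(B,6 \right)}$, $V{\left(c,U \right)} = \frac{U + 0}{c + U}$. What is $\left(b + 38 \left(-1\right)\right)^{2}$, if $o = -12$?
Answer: $\frac{4225}{4} \approx 1056.3$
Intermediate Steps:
$V{\left(c,U \right)} = \frac{U}{U + c}$
$E{\left(B,x \right)} = \frac{6}{6 + B}$
$b = \frac{11}{2}$ ($b = \frac{1}{6 \frac{1}{6 + 27}} = \frac{1}{6 \cdot \frac{1}{33}} = \frac{1}{\frac{2}{11}} = \frac{11}{2} \approx 5.5$)
$\left(b + 38 \left(-1\right)\right)^{2} = \left(\frac{11}{2} + 38 \left(-1\right)\right)^{2} = \left(\frac{11}{2} - 38\right)^{2} = \left(- \frac{65}{2}\right)^{2} = \frac{4225}{4}$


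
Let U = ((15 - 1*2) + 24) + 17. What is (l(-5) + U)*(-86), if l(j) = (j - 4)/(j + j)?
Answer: -23607/5 ≈ -4721.4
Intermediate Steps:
U = 54 (U = ((15 - 2) + 24) + 17 = (13 + 24) + 17 = 37 + 17 = 54)
l(j) = (-4 + j)/(2*j) (l(j) = (-4 + j)/((2*j)) = (-4 + j)*(1/(2*j)) = (-4 + j)/(2*j))
(l(-5) + U)*(-86) = ((½)*(-4 - 5)/(-5) + 54)*(-86) = ((½)*(-⅕)*(-9) + 54)*(-86) = (9/10 + 54)*(-86) = (549/10)*(-86) = -23607/5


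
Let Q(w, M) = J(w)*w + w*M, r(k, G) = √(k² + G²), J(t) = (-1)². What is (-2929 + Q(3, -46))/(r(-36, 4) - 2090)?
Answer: 1600940/1091697 + 3064*√82/1091697 ≈ 1.4919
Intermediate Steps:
J(t) = 1
r(k, G) = √(G² + k²)
Q(w, M) = w + M*w (Q(w, M) = 1*w + w*M = w + M*w)
(-2929 + Q(3, -46))/(r(-36, 4) - 2090) = (-2929 + 3*(1 - 46))/(√(4² + (-36)²) - 2090) = (-2929 + 3*(-45))/(√(16 + 1296) - 2090) = (-2929 - 135)/(√1312 - 2090) = -3064/(4*√82 - 2090) = -3064/(-2090 + 4*√82)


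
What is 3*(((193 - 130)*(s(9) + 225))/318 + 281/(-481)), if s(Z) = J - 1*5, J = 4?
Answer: 3349257/25493 ≈ 131.38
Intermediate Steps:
s(Z) = -1 (s(Z) = 4 - 1*5 = 4 - 5 = -1)
3*(((193 - 130)*(s(9) + 225))/318 + 281/(-481)) = 3*(((193 - 130)*(-1 + 225))/318 + 281/(-481)) = 3*((63*224)*(1/318) + 281*(-1/481)) = 3*(14112*(1/318) - 281/481) = 3*(2352/53 - 281/481) = 3*(1116419/25493) = 3349257/25493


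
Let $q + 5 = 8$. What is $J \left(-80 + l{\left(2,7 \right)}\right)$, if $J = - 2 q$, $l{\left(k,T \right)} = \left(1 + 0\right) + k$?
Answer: $462$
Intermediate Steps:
$q = 3$ ($q = -5 + 8 = 3$)
$l{\left(k,T \right)} = 1 + k$
$J = -6$ ($J = \left(-2\right) 3 = -6$)
$J \left(-80 + l{\left(2,7 \right)}\right) = - 6 \left(-80 + \left(1 + 2\right)\right) = - 6 \left(-80 + 3\right) = \left(-6\right) \left(-77\right) = 462$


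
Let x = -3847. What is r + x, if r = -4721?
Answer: -8568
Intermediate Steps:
r + x = -4721 - 3847 = -8568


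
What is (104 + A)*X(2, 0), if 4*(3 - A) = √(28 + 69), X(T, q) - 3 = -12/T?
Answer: -321 + 3*√97/4 ≈ -313.61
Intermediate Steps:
X(T, q) = 3 - 12/T
A = 3 - √97/4 (A = 3 - √(28 + 69)/4 = 3 - √97/4 ≈ 0.53779)
(104 + A)*X(2, 0) = (104 + (3 - √97/4))*(3 - 12/2) = (107 - √97/4)*(3 - 12*½) = (107 - √97/4)*(3 - 6) = (107 - √97/4)*(-3) = -321 + 3*√97/4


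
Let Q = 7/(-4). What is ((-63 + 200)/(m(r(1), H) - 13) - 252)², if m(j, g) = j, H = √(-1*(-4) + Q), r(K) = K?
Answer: 9991921/144 ≈ 69388.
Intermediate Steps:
Q = -7/4 (Q = 7*(-¼) = -7/4 ≈ -1.7500)
H = 3/2 (H = √(-1*(-4) - 7/4) = √(4 - 7/4) = √(9/4) = 3/2 ≈ 1.5000)
((-63 + 200)/(m(r(1), H) - 13) - 252)² = ((-63 + 200)/(1 - 13) - 252)² = (137/(-12) - 252)² = (137*(-1/12) - 252)² = (-137/12 - 252)² = (-3161/12)² = 9991921/144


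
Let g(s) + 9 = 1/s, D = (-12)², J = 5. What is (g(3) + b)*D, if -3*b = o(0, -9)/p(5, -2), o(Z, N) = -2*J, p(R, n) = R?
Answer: -1152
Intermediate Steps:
D = 144
o(Z, N) = -10 (o(Z, N) = -2*5 = -10)
g(s) = -9 + 1/s
b = ⅔ (b = -(-10)/(3*5) = -⅓*(-2) = ⅔ ≈ 0.66667)
(g(3) + b)*D = ((-9 + 1/3) + ⅔)*144 = ((-9 + ⅓) + ⅔)*144 = (-26/3 + ⅔)*144 = -8*144 = -1152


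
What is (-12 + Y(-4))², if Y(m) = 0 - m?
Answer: 64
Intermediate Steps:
Y(m) = -m
(-12 + Y(-4))² = (-12 - 1*(-4))² = (-12 + 4)² = (-8)² = 64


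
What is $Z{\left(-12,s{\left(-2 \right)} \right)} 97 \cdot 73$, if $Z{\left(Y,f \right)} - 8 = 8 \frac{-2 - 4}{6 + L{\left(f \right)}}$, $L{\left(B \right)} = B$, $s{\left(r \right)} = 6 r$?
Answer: $113296$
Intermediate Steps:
$Z{\left(Y,f \right)} = 8 - \frac{48}{6 + f}$ ($Z{\left(Y,f \right)} = 8 + 8 \frac{-2 - 4}{6 + f} = 8 + 8 \left(- \frac{6}{6 + f}\right) = 8 - \frac{48}{6 + f}$)
$Z{\left(-12,s{\left(-2 \right)} \right)} 97 \cdot 73 = \frac{8 \cdot 6 \left(-2\right)}{6 + 6 \left(-2\right)} 97 \cdot 73 = 8 \left(-12\right) \frac{1}{6 - 12} \cdot 97 \cdot 73 = 8 \left(-12\right) \frac{1}{-6} \cdot 97 \cdot 73 = 8 \left(-12\right) \left(- \frac{1}{6}\right) 97 \cdot 73 = 16 \cdot 97 \cdot 73 = 1552 \cdot 73 = 113296$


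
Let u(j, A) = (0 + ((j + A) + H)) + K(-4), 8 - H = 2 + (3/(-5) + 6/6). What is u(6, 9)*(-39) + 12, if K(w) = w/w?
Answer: -4152/5 ≈ -830.40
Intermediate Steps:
K(w) = 1
H = 28/5 (H = 8 - (2 + (3/(-5) + 6/6)) = 8 - (2 + (3*(-1/5) + 6*(1/6))) = 8 - (2 + (-3/5 + 1)) = 8 - (2 + 2/5) = 8 - 1*12/5 = 8 - 12/5 = 28/5 ≈ 5.6000)
u(j, A) = 33/5 + A + j (u(j, A) = (0 + ((j + A) + 28/5)) + 1 = (0 + ((A + j) + 28/5)) + 1 = (0 + (28/5 + A + j)) + 1 = (28/5 + A + j) + 1 = 33/5 + A + j)
u(6, 9)*(-39) + 12 = (33/5 + 9 + 6)*(-39) + 12 = (108/5)*(-39) + 12 = -4212/5 + 12 = -4152/5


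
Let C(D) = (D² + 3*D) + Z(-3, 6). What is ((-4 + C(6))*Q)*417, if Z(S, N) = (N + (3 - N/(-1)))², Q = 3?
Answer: 344025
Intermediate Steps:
Z(S, N) = (3 + 2*N)² (Z(S, N) = (N + (3 - N*(-1)))² = (N + (3 - (-1)*N))² = (N + (3 + N))² = (3 + 2*N)²)
C(D) = 225 + D² + 3*D (C(D) = (D² + 3*D) + (3 + 2*6)² = (D² + 3*D) + (3 + 12)² = (D² + 3*D) + 15² = (D² + 3*D) + 225 = 225 + D² + 3*D)
((-4 + C(6))*Q)*417 = ((-4 + (225 + 6² + 3*6))*3)*417 = ((-4 + (225 + 36 + 18))*3)*417 = ((-4 + 279)*3)*417 = (275*3)*417 = 825*417 = 344025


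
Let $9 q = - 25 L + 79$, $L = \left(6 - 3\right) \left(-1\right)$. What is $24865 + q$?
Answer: $\frac{223939}{9} \approx 24882.0$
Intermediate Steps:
$L = -3$ ($L = 3 \left(-1\right) = -3$)
$q = \frac{154}{9}$ ($q = \frac{\left(-25\right) \left(-3\right) + 79}{9} = \frac{75 + 79}{9} = \frac{1}{9} \cdot 154 = \frac{154}{9} \approx 17.111$)
$24865 + q = 24865 + \frac{154}{9} = \frac{223939}{9}$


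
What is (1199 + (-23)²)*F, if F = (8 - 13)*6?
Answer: -51840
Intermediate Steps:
F = -30 (F = -5*6 = -30)
(1199 + (-23)²)*F = (1199 + (-23)²)*(-30) = (1199 + 529)*(-30) = 1728*(-30) = -51840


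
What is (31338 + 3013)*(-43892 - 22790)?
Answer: -2290593382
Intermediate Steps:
(31338 + 3013)*(-43892 - 22790) = 34351*(-66682) = -2290593382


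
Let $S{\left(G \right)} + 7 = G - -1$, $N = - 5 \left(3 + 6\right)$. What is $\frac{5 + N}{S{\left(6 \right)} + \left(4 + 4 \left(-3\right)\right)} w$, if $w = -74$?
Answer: $-370$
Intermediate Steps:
$N = -45$ ($N = \left(-5\right) 9 = -45$)
$S{\left(G \right)} = -6 + G$ ($S{\left(G \right)} = -7 + \left(G - -1\right) = -7 + \left(G + 1\right) = -7 + \left(1 + G\right) = -6 + G$)
$\frac{5 + N}{S{\left(6 \right)} + \left(4 + 4 \left(-3\right)\right)} w = \frac{5 - 45}{\left(-6 + 6\right) + \left(4 + 4 \left(-3\right)\right)} \left(-74\right) = - \frac{40}{0 + \left(4 - 12\right)} \left(-74\right) = - \frac{40}{0 - 8} \left(-74\right) = - \frac{40}{-8} \left(-74\right) = \left(-40\right) \left(- \frac{1}{8}\right) \left(-74\right) = 5 \left(-74\right) = -370$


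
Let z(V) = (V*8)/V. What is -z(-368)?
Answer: -8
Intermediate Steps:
z(V) = 8 (z(V) = (8*V)/V = 8)
-z(-368) = -1*8 = -8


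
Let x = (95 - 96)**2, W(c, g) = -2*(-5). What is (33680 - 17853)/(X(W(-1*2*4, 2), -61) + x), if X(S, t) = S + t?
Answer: -15827/50 ≈ -316.54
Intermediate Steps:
W(c, g) = 10
x = 1 (x = (-1)**2 = 1)
(33680 - 17853)/(X(W(-1*2*4, 2), -61) + x) = (33680 - 17853)/((10 - 61) + 1) = 15827/(-51 + 1) = 15827/(-50) = 15827*(-1/50) = -15827/50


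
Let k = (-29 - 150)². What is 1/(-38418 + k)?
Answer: -1/6377 ≈ -0.00015681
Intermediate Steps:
k = 32041 (k = (-179)² = 32041)
1/(-38418 + k) = 1/(-38418 + 32041) = 1/(-6377) = -1/6377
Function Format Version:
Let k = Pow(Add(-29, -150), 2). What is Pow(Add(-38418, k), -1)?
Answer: Rational(-1, 6377) ≈ -0.00015681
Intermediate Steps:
k = 32041 (k = Pow(-179, 2) = 32041)
Pow(Add(-38418, k), -1) = Pow(Add(-38418, 32041), -1) = Pow(-6377, -1) = Rational(-1, 6377)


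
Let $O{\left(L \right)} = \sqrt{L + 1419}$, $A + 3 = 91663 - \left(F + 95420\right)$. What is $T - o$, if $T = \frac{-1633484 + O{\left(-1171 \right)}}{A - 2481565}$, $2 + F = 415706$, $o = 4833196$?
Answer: $- \frac{14021240125200}{2901029} - \frac{2 \sqrt{62}}{2901029} \approx -4.8332 \cdot 10^{6}$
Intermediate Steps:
$F = 415704$ ($F = -2 + 415706 = 415704$)
$A = -419464$ ($A = -3 + \left(91663 - \left(415704 + 95420\right)\right) = -3 + \left(91663 - 511124\right) = -3 - 419461 = -419464$)
$O{\left(L \right)} = \sqrt{1419 + L}$
$T = \frac{1633484}{2901029} - \frac{2 \sqrt{62}}{2901029}$ ($T = \frac{-1633484 + \sqrt{1419 - 1171}}{-419464 - 2481565} = \frac{-1633484 + \sqrt{248}}{-2901029} = \left(-1633484 + 2 \sqrt{62}\right) \left(- \frac{1}{2901029}\right) = \frac{1633484}{2901029} - \frac{2 \sqrt{62}}{2901029} \approx 0.56307$)
$T - o = \left(\frac{1633484}{2901029} - \frac{2 \sqrt{62}}{2901029}\right) - 4833196 = - \frac{14021240125200}{2901029} - \frac{2 \sqrt{62}}{2901029}$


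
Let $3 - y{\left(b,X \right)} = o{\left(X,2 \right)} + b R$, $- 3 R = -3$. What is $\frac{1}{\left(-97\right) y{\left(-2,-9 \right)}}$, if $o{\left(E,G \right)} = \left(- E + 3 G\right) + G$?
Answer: $\frac{1}{1164} \approx 0.00085911$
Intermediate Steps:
$R = 1$ ($R = \left(- \frac{1}{3}\right) \left(-3\right) = 1$)
$o{\left(E,G \right)} = - E + 4 G$
$y{\left(b,X \right)} = -5 + X - b$ ($y{\left(b,X \right)} = 3 - \left(\left(- X + 4 \cdot 2\right) + b 1\right) = 3 - \left(\left(- X + 8\right) + b\right) = 3 - \left(\left(8 - X\right) + b\right) = 3 - \left(8 + b - X\right) = -5 + X - b$)
$\frac{1}{\left(-97\right) y{\left(-2,-9 \right)}} = \frac{1}{\left(-97\right) \left(-5 - 9 - -2\right)} = \frac{1}{\left(-97\right) \left(-5 - 9 + 2\right)} = \frac{1}{\left(-97\right) \left(-12\right)} = \frac{1}{1164}$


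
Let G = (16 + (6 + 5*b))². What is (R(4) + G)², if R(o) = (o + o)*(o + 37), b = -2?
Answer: 222784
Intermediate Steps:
R(o) = 2*o*(37 + o) (R(o) = (2*o)*(37 + o) = 2*o*(37 + o))
G = 144 (G = (16 + (6 + 5*(-2)))² = (16 + (6 - 10))² = (16 - 4)² = 12² = 144)
(R(4) + G)² = (2*4*(37 + 4) + 144)² = (2*4*41 + 144)² = (328 + 144)² = 472² = 222784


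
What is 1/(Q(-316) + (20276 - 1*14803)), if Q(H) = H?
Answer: 1/5157 ≈ 0.00019391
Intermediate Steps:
1/(Q(-316) + (20276 - 1*14803)) = 1/(-316 + (20276 - 1*14803)) = 1/(-316 + (20276 - 14803)) = 1/(-316 + 5473) = 1/5157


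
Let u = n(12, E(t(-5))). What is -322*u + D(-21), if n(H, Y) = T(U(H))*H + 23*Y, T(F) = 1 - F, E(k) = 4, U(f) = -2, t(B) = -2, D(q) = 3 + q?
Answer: -41234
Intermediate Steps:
n(H, Y) = 3*H + 23*Y (n(H, Y) = (1 - 1*(-2))*H + 23*Y = (1 + 2)*H + 23*Y = 3*H + 23*Y)
u = 128 (u = 3*12 + 23*4 = 36 + 92 = 128)
-322*u + D(-21) = -322*128 + (3 - 21) = -41216 - 18 = -41234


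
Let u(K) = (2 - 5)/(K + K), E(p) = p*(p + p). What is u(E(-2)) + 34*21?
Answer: 11421/16 ≈ 713.81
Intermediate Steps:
E(p) = 2*p² (E(p) = p*(2*p) = 2*p²)
u(K) = -3/(2*K) (u(K) = -3*1/(2*K) = -3/(2*K))
u(E(-2)) + 34*21 = -3/(2*(2*(-2)²)) + 34*21 = -3/(2*(2*4)) + 714 = -3/2/8 + 714 = -3/2*⅛ + 714 = -3/16 + 714 = 11421/16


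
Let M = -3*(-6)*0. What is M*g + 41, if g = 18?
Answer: 41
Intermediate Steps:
M = 0 (M = 18*0 = 0)
M*g + 41 = 0*18 + 41 = 0 + 41 = 41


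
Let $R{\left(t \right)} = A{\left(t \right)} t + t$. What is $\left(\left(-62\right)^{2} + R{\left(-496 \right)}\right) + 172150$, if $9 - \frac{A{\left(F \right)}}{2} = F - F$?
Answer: $166570$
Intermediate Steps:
$A{\left(F \right)} = 18$ ($A{\left(F \right)} = 18 - 2 \left(F - F\right) = 18 - 0 = 18 + 0 = 18$)
$R{\left(t \right)} = 19 t$ ($R{\left(t \right)} = 18 t + t = 19 t$)
$\left(\left(-62\right)^{2} + R{\left(-496 \right)}\right) + 172150 = \left(\left(-62\right)^{2} + 19 \left(-496\right)\right) + 172150 = \left(3844 - 9424\right) + 172150 = -5580 + 172150 = 166570$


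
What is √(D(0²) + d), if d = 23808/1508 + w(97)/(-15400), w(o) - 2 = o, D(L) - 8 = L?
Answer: √66248437346/52780 ≈ 4.8766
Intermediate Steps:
D(L) = 8 + L
w(o) = 2 + o
d = 8329407/527800 (d = 23808/1508 + (2 + 97)/(-15400) = 23808*(1/1508) + 99*(-1/15400) = 5952/377 - 9/1400 = 8329407/527800 ≈ 15.781)
√(D(0²) + d) = √((8 + 0²) + 8329407/527800) = √((8 + 0) + 8329407/527800) = √(8 + 8329407/527800) = √(12551807/527800) = √66248437346/52780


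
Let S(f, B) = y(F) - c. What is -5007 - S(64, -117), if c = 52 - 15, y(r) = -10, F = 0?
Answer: -4960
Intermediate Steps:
c = 37
S(f, B) = -47 (S(f, B) = -10 - 1*37 = -10 - 37 = -47)
-5007 - S(64, -117) = -5007 - 1*(-47) = -5007 + 47 = -4960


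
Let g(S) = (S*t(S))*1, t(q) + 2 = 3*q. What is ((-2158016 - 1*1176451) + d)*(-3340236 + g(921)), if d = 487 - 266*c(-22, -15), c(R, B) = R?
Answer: 2653699501440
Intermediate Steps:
t(q) = -2 + 3*q
d = 6339 (d = 487 - 266*(-22) = 487 + 5852 = 6339)
g(S) = S*(-2 + 3*S) (g(S) = (S*(-2 + 3*S))*1 = S*(-2 + 3*S))
((-2158016 - 1*1176451) + d)*(-3340236 + g(921)) = ((-2158016 - 1*1176451) + 6339)*(-3340236 + 921*(-2 + 3*921)) = ((-2158016 - 1176451) + 6339)*(-3340236 + 921*(-2 + 2763)) = (-3334467 + 6339)*(-3340236 + 921*2761) = -3328128*(-3340236 + 2542881) = -3328128*(-797355) = 2653699501440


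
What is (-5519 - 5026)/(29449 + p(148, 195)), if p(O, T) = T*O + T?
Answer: -10545/58504 ≈ -0.18024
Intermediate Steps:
p(O, T) = T + O*T (p(O, T) = O*T + T = T + O*T)
(-5519 - 5026)/(29449 + p(148, 195)) = (-5519 - 5026)/(29449 + 195*(1 + 148)) = -10545/(29449 + 195*149) = -10545/(29449 + 29055) = -10545/58504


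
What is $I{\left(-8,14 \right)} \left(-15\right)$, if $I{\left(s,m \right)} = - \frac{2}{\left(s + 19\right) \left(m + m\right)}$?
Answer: $\frac{15}{154} \approx 0.097403$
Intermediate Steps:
$I{\left(s,m \right)} = - \frac{1}{m \left(19 + s\right)}$ ($I{\left(s,m \right)} = - \frac{2}{\left(19 + s\right) 2 m} = - \frac{2}{2 m \left(19 + s\right)} = - 2 \frac{1}{2 m \left(19 + s\right)} = - \frac{1}{m \left(19 + s\right)}$)
$I{\left(-8,14 \right)} \left(-15\right) = - \frac{1}{14 \left(19 - 8\right)} \left(-15\right) = \left(-1\right) \frac{1}{14} \cdot \frac{1}{11} \left(-15\right) = \left(- \frac{1}{154}\right) \left(-15\right) = \frac{15}{154}$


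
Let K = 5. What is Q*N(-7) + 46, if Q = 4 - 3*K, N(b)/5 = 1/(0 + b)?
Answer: 377/7 ≈ 53.857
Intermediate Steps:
N(b) = 5/b (N(b) = 5/(0 + b) = 5/b)
Q = -11 (Q = 4 - 3*5 = 4 - 15 = -11)
Q*N(-7) + 46 = -55/(-7) + 46 = -55*(-1)/7 + 46 = -11*(-5/7) + 46 = 55/7 + 46 = 377/7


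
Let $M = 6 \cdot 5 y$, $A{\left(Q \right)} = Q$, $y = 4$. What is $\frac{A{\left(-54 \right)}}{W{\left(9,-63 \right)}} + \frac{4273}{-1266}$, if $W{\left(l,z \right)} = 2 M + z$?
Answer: $- \frac{274895}{74694} \approx -3.6803$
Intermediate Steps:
$M = 120$ ($M = 6 \cdot 5 \cdot 4 = 30 \cdot 4 = 120$)
$W{\left(l,z \right)} = 240 + z$ ($W{\left(l,z \right)} = 2 \cdot 120 + z = 240 + z$)
$\frac{A{\left(-54 \right)}}{W{\left(9,-63 \right)}} + \frac{4273}{-1266} = - \frac{54}{240 - 63} + \frac{4273}{-1266} = - \frac{54}{177} + 4273 \left(- \frac{1}{1266}\right) = \left(-54\right) \frac{1}{177} - \frac{4273}{1266} = - \frac{18}{59} - \frac{4273}{1266} = - \frac{274895}{74694}$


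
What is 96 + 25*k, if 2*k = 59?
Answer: 1667/2 ≈ 833.50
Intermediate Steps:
k = 59/2 (k = (½)*59 = 59/2 ≈ 29.500)
96 + 25*k = 96 + 25*(59/2) = 96 + 1475/2 = 1667/2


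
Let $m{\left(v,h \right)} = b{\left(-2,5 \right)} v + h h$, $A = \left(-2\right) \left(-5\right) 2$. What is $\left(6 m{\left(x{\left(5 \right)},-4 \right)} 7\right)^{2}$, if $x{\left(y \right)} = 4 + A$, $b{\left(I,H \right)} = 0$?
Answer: $451584$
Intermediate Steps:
$A = 20$ ($A = 10 \cdot 2 = 20$)
$x{\left(y \right)} = 24$ ($x{\left(y \right)} = 4 + 20 = 24$)
$m{\left(v,h \right)} = h^{2}$ ($m{\left(v,h \right)} = 0 v + h h = 0 + h^{2} = h^{2}$)
$\left(6 m{\left(x{\left(5 \right)},-4 \right)} 7\right)^{2} = \left(6 \left(-4\right)^{2} \cdot 7\right)^{2} = \left(6 \cdot 16 \cdot 7\right)^{2} = \left(96 \cdot 7\right)^{2} = 672^{2} = 451584$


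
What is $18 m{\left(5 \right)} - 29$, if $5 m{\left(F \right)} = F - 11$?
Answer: $- \frac{253}{5} \approx -50.6$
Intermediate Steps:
$m{\left(F \right)} = - \frac{11}{5} + \frac{F}{5}$ ($m{\left(F \right)} = \frac{F - 11}{5} = \frac{-11 + F}{5} = - \frac{11}{5} + \frac{F}{5}$)
$18 m{\left(5 \right)} - 29 = 18 \left(- \frac{11}{5} + \frac{1}{5} \cdot 5\right) - 29 = 18 \left(- \frac{11}{5} + 1\right) - 29 = 18 \left(- \frac{6}{5}\right) - 29 = - \frac{108}{5} - 29 = - \frac{253}{5}$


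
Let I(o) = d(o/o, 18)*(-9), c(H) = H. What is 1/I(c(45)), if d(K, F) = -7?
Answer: 1/63 ≈ 0.015873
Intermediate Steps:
I(o) = 63 (I(o) = -7*(-9) = 63)
1/I(c(45)) = 1/63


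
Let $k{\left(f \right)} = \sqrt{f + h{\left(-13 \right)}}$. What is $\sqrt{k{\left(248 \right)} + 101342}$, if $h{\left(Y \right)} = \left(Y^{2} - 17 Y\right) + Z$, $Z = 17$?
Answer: $\sqrt{101342 + \sqrt{655}} \approx 318.38$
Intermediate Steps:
$h{\left(Y \right)} = 17 + Y^{2} - 17 Y$ ($h{\left(Y \right)} = \left(Y^{2} - 17 Y\right) + 17 = 17 + Y^{2} - 17 Y$)
$k{\left(f \right)} = \sqrt{407 + f}$ ($k{\left(f \right)} = \sqrt{f + \left(17 + \left(-13\right)^{2} - -221\right)} = \sqrt{f + \left(17 + 169 + 221\right)} = \sqrt{f + 407} = \sqrt{407 + f}$)
$\sqrt{k{\left(248 \right)} + 101342} = \sqrt{\sqrt{407 + 248} + 101342} = \sqrt{\sqrt{655} + 101342} = \sqrt{101342 + \sqrt{655}}$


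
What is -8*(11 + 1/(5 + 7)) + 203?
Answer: 343/3 ≈ 114.33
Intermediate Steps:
-8*(11 + 1/(5 + 7)) + 203 = -8*(11 + 1/12) + 203 = -8*133/12 + 203 = -266/3 + 203 = 343/3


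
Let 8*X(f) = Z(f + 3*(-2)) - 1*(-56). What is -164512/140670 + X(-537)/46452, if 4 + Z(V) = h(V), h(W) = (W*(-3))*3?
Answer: -10073420377/8712537120 ≈ -1.1562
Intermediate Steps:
h(W) = -9*W (h(W) = -3*W*3 = -9*W)
Z(V) = -4 - 9*V
X(f) = 53/4 - 9*f/8 (X(f) = ((-4 - 9*(f + 3*(-2))) - 1*(-56))/8 = ((-4 - 9*(f - 6)) + 56)/8 = ((-4 - 9*(-6 + f)) + 56)/8 = ((-4 + (54 - 9*f)) + 56)/8 = ((50 - 9*f) + 56)/8 = (106 - 9*f)/8 = 53/4 - 9*f/8)
-164512/140670 + X(-537)/46452 = -164512/140670 + (53/4 - 9/8*(-537))/46452 = -164512*1/140670 + (53/4 + 4833/8)*(1/46452) = -82256/70335 + (4939/8)*(1/46452) = -82256/70335 + 4939/371616 = -10073420377/8712537120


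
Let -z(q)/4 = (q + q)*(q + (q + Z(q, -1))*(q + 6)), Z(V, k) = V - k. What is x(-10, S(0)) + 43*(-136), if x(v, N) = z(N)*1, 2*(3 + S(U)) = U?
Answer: -6280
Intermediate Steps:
S(U) = -3 + U/2
z(q) = -8*q*(q + (1 + 2*q)*(6 + q)) (z(q) = -4*(q + q)*(q + (q + (q - 1*(-1)))*(q + 6)) = -4*2*q*(q + (q + (q + 1))*(6 + q)) = -4*2*q*(q + (q + (1 + q))*(6 + q)) = -4*2*q*(q + (1 + 2*q)*(6 + q)) = -8*q*(q + (1 + 2*q)*(6 + q)))
x(v, N) = 16*N*(-3 - N² - 7*N) (x(v, N) = (16*N*(-3 - N² - 7*N))*1 = 16*N*(-3 - N² - 7*N))
x(-10, S(0)) + 43*(-136) = 16*(-3 + (½)*0)*(-3 - (-3 + (½)*0)² - 7*(-3 + (½)*0)) + 43*(-136) = 16*(-3 + 0)*(-3 - (-3 + 0)² - 7*(-3 + 0)) - 5848 = 16*(-3)*(-3 - 1*(-3)² - 7*(-3)) - 5848 = 16*(-3)*(-3 - 1*9 + 21) - 5848 = 16*(-3)*(-3 - 9 + 21) - 5848 = 16*(-3)*9 - 5848 = -432 - 5848 = -6280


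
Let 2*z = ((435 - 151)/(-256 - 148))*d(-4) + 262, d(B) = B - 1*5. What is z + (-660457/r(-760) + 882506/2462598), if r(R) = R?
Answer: 94849479983843/94514511240 ≈ 1003.5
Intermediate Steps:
d(B) = -5 + B (d(B) = B - 5 = -5 + B)
z = 27101/202 (z = (((435 - 151)/(-256 - 148))*(-5 - 4) + 262)/2 = ((284/(-404))*(-9) + 262)/2 = ((284*(-1/404))*(-9) + 262)/2 = (-71/101*(-9) + 262)/2 = (639/101 + 262)/2 = (½)*(27101/101) = 27101/202 ≈ 134.16)
z + (-660457/r(-760) + 882506/2462598) = 27101/202 + (-660457/(-760) + 882506/2462598) = 27101/202 + (-660457*(-1/760) + 882506*(1/2462598)) = 27101/202 + (660457/760 + 441253/1231299) = 27101/202 + 813555395923/935787240 = 94849479983843/94514511240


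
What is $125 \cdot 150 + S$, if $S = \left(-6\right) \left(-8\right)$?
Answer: $18798$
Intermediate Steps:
$S = 48$
$125 \cdot 150 + S = 125 \cdot 150 + 48 = 18750 + 48 = 18798$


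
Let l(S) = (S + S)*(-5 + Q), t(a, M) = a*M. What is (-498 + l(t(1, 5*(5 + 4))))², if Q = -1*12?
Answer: 4112784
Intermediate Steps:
t(a, M) = M*a
Q = -12
l(S) = -34*S (l(S) = (S + S)*(-5 - 12) = (2*S)*(-17) = -34*S)
(-498 + l(t(1, 5*(5 + 4))))² = (-498 - 34*5*(5 + 4))² = (-498 - 34*5*9)² = (-498 - 1530)² = (-2028)² = 4112784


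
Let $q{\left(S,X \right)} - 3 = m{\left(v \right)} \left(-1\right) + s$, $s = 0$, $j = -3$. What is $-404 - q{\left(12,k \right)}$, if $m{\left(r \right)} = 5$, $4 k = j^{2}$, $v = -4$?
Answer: $-402$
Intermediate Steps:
$k = \frac{9}{4}$ ($k = \frac{\left(-3\right)^{2}}{4} = \frac{1}{4} \cdot 9 = \frac{9}{4} \approx 2.25$)
$q{\left(S,X \right)} = -2$ ($q{\left(S,X \right)} = 3 + \left(5 \left(-1\right) + 0\right) = 3 + \left(-5 + 0\right) = 3 - 5 = -2$)
$-404 - q{\left(12,k \right)} = -404 - -2 = -404 + 2 = -402$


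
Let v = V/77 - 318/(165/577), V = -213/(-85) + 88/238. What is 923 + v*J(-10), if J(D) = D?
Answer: 110349919/9163 ≈ 12043.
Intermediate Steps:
V = 1711/595 (V = -213*(-1/85) + 88*(1/238) = 213/85 + 44/119 = 1711/595 ≈ 2.8756)
v = -10189247/9163 (v = (1711/595)/77 - 318/(165/577) = (1711/595)*(1/77) - 318/(165*(1/577)) = 1711/45815 - 318/165/577 = 1711/45815 - 318*577/165 = 1711/45815 - 61162/55 = -10189247/9163 ≈ -1112.0)
923 + v*J(-10) = 923 - 10189247/9163*(-10) = 923 + 101892470/9163 = 110349919/9163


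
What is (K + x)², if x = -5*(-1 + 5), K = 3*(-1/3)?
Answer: 441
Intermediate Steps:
K = -1 (K = 3*(-1*⅓) = 3*(-⅓) = -1)
x = -20 (x = -5*4 = -20)
(K + x)² = (-1 - 20)² = (-21)² = 441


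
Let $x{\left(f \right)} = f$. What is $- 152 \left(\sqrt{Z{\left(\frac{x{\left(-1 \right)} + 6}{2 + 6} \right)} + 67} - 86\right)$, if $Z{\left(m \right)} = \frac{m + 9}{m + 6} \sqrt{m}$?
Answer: $13072 - \frac{76 \sqrt{752812 + 4081 \sqrt{10}}}{53} \approx 11817.0$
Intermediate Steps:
$Z{\left(m \right)} = \frac{\sqrt{m} \left(9 + m\right)}{6 + m}$ ($Z{\left(m \right)} = \frac{9 + m}{6 + m} \sqrt{m} = \frac{\sqrt{m} \left(9 + m\right)}{6 + m}$)
$- 152 \left(\sqrt{Z{\left(\frac{x{\left(-1 \right)} + 6}{2 + 6} \right)} + 67} - 86\right) = - 152 \left(\sqrt{\frac{\sqrt{\frac{-1 + 6}{2 + 6}} \left(9 + \frac{-1 + 6}{2 + 6}\right)}{6 + \frac{-1 + 6}{2 + 6}} + 67} - 86\right) = - 152 \left(\sqrt{\frac{\sqrt{\frac{5}{8}} \left(9 + \frac{5}{8}\right)}{6 + \frac{5}{8}} + 67} - 86\right) = - 152 \left(\sqrt{\frac{\sqrt{10}}{4} \frac{1}{\frac{53}{8}} \cdot \frac{77}{8} + 67} - 86\right) = - 152 \left(\sqrt{\frac{\sqrt{10}}{4} \cdot \frac{8}{53} \cdot \frac{77}{8} + 67} - 86\right) = - 152 \left(\sqrt{\frac{77 \sqrt{10}}{212} + 67} - 86\right) = - 152 \left(\sqrt{67 + \frac{77 \sqrt{10}}{212}} - 86\right) = - 152 \left(-86 + \sqrt{67 + \frac{77 \sqrt{10}}{212}}\right) = 13072 - 152 \sqrt{67 + \frac{77 \sqrt{10}}{212}}$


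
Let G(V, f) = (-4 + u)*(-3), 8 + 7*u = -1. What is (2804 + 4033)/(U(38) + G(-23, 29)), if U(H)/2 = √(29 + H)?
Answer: -5312349/811 + 670026*√67/811 ≈ 212.15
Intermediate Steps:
u = -9/7 (u = -8/7 + (⅐)*(-1) = -8/7 - ⅐ = -9/7 ≈ -1.2857)
U(H) = 2*√(29 + H)
G(V, f) = 111/7 (G(V, f) = (-4 - 9/7)*(-3) = -37/7*(-3) = 111/7)
(2804 + 4033)/(U(38) + G(-23, 29)) = (2804 + 4033)/(2*√(29 + 38) + 111/7) = 6837/(2*√67 + 111/7) = 6837/(111/7 + 2*√67)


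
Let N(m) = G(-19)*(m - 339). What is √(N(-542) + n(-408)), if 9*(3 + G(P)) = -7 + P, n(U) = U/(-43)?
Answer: √86493253/129 ≈ 72.094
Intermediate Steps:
n(U) = -U/43 (n(U) = U*(-1/43) = -U/43)
G(P) = -34/9 + P/9 (G(P) = -3 + (-7 + P)/9 = -3 + (-7/9 + P/9) = -34/9 + P/9)
N(m) = 5989/3 - 53*m/9 (N(m) = (-34/9 + (⅑)*(-19))*(m - 339) = (-34/9 - 19/9)*(-339 + m) = -53*(-339 + m)/9 = 5989/3 - 53*m/9)
√(N(-542) + n(-408)) = √((5989/3 - 53/9*(-542)) - 1/43*(-408)) = √((5989/3 + 28726/9) + 408/43) = √(46693/9 + 408/43) = √(2011471/387) = √86493253/129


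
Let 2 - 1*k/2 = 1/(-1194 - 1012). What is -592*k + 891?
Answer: -1629723/1103 ≈ -1477.5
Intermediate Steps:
k = 4413/1103 (k = 4 - 2/(-1194 - 1012) = 4 - 2/(-2206) = 4 - 2*(-1/2206) = 4 + 1/1103 = 4413/1103 ≈ 4.0009)
-592*k + 891 = -592*4413/1103 + 891 = -2612496/1103 + 891 = -1629723/1103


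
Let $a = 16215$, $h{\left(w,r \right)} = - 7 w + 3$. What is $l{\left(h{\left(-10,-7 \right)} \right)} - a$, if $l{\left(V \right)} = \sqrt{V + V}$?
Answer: $-16215 + \sqrt{146} \approx -16203.0$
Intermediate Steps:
$h{\left(w,r \right)} = 3 - 7 w$
$l{\left(V \right)} = \sqrt{2} \sqrt{V}$ ($l{\left(V \right)} = \sqrt{2 V} = \sqrt{2} \sqrt{V}$)
$l{\left(h{\left(-10,-7 \right)} \right)} - a = \sqrt{2} \sqrt{3 - -70} - 16215 = \sqrt{2} \sqrt{3 + 70} - 16215 = \sqrt{2} \sqrt{73} - 16215 = \sqrt{146} - 16215 = -16215 + \sqrt{146}$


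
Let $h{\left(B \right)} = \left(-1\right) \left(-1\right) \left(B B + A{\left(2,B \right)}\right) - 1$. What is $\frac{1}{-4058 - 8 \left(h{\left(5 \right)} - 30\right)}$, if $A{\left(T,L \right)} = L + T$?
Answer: $- \frac{1}{4066} \approx -0.00024594$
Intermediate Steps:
$h{\left(B \right)} = 1 + B + B^{2}$ ($h{\left(B \right)} = \left(-1\right) \left(-1\right) \left(B B + \left(B + 2\right)\right) - 1 = 1 \left(B^{2} + \left(2 + B\right)\right) - 1 = 1 \left(2 + B + B^{2}\right) - 1 = \left(2 + B + B^{2}\right) - 1 = 1 + B + B^{2}$)
$\frac{1}{-4058 - 8 \left(h{\left(5 \right)} - 30\right)} = \frac{1}{-4058 - 8 \left(\left(1 + 5 + 5^{2}\right) - 30\right)} = \frac{1}{-4058 - 8 \left(\left(1 + 5 + 25\right) - 30\right)} = \frac{1}{-4058 - 8 \left(31 - 30\right)} = \frac{1}{-4058 - 8} = \frac{1}{-4066} = - \frac{1}{4066}$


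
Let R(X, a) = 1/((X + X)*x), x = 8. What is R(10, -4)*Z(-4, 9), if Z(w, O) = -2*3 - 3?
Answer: -9/160 ≈ -0.056250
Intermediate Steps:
Z(w, O) = -9 (Z(w, O) = -6 - 3 = -9)
R(X, a) = 1/(16*X) (R(X, a) = 1/((X + X)*8) = (⅛)/(2*X) = (1/(2*X))*(⅛) = 1/(16*X))
R(10, -4)*Z(-4, 9) = ((1/16)/10)*(-9) = ((1/16)*(⅒))*(-9) = (1/160)*(-9) = -9/160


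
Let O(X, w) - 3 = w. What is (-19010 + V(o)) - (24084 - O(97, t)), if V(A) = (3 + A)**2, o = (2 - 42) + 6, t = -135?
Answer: -42265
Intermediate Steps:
O(X, w) = 3 + w
o = -34 (o = -40 + 6 = -34)
(-19010 + V(o)) - (24084 - O(97, t)) = (-19010 + (3 - 34)**2) - (24084 - (3 - 135)) = (-19010 + (-31)**2) - (24084 - 1*(-132)) = (-19010 + 961) - (24084 + 132) = -18049 - 1*24216 = -18049 - 24216 = -42265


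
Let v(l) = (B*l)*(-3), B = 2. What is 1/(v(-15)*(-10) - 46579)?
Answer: -1/47479 ≈ -2.1062e-5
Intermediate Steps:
v(l) = -6*l (v(l) = (2*l)*(-3) = -6*l)
1/(v(-15)*(-10) - 46579) = 1/(-6*(-15)*(-10) - 46579) = 1/(90*(-10) - 46579) = 1/(-900 - 46579) = 1/(-47479) = -1/47479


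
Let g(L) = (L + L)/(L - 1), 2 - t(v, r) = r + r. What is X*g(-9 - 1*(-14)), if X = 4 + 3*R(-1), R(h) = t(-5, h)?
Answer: 40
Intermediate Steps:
t(v, r) = 2 - 2*r (t(v, r) = 2 - (r + r) = 2 - 2*r)
R(h) = 2 - 2*h
X = 16 (X = 4 + 3*(2 - 2*(-1)) = 4 + 3*(2 + 2) = 4 + 3*4 = 4 + 12 = 16)
g(L) = 2*L/(-1 + L) (g(L) = (2*L)/(-1 + L) = 2*L/(-1 + L))
X*g(-9 - 1*(-14)) = 16*(2*(-9 - 1*(-14))/(-1 + (-9 - 1*(-14)))) = 16*(2*(-9 + 14)/(-1 + (-9 + 14))) = 16*(2*5/(-1 + 5)) = 16*(2*5/4) = 16*(2*5*(¼)) = 16*(5/2) = 40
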